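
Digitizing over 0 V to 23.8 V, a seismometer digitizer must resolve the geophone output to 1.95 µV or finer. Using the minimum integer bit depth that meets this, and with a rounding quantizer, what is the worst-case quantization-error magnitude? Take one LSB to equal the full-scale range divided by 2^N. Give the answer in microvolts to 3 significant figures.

0.709 µV

Full-scale range = 23.8 V.
23.8 V / 1.95 µV = 1.221e7. Since 2^23 = 8388608 and 2^24 = 16777216, N = 24.
LSB = 23.8 V / 2^24 = 1.4186 µV.
|e|_max = LSB/2 = 0.709 µV.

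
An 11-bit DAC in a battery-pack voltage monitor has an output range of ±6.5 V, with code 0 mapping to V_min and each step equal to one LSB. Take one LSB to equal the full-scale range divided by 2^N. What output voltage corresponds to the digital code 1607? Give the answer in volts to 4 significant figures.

Range = 6.5 − (-6.5) = 13 V. LSB = 13 V / 2^11.
V_out = -6.5 + 1607 × (13/2048) V
      = -6.5 + 10.2007 = 3.70068 V.

3.701 V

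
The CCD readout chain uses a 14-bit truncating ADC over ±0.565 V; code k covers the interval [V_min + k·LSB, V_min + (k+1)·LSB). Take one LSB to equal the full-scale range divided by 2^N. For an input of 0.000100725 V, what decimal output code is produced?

Full-scale range = 0.565 V − (-0.565 V) = 1.13 V. LSB = 1.13 V / 2^14 ≈ 68.97 µV.
(V_in − V_min) × 2^14/range = (0.000100725 − (-0.565)) × 16384/1.13 = 8193.460.
Floor → code = 8193.

8193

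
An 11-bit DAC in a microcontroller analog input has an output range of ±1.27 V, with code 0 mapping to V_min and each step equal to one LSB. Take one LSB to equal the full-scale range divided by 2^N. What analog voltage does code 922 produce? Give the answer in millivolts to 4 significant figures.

Span: 1.27 V − (-1.27 V) = 2.54 V. LSB = 2.54 V / 2^11.
Output = V_min + (922/2048) × range = -1.27 + 0.450195 × 2.54 V
      = -1.27 V + 1.14350 V = -0.126504 V.

-126.5 mV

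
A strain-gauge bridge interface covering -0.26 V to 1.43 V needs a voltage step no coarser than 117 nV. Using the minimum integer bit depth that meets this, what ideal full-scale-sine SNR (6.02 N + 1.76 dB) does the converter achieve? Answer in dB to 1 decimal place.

146.2 dB

Range = 1.43 − (-0.26) = 1.69 V.
Required number of levels: 1.69/117 nV = 1.4444e7; smallest N with 2^N ≥ that is 24.
Ideal SNR at N = 24: 6.02·24 + 1.76 = 146.2 dB.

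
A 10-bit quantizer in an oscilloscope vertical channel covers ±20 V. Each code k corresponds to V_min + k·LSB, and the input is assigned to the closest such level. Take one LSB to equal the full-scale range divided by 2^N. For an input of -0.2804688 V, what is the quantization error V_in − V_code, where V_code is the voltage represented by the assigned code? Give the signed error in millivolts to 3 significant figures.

Full-scale range = 20 V − (-20 V) = 40 V. LSB = 40 V / 2^10 ≈ 39.06 mV.
(V_in − V_min)/LSB = (-0.2804688 − (-20)) × 1024/40 = 504.8200 → nearest code k = 505.
V_code = -20 + (505/1024) × 40 = -0.2734375000 V.
e = -0.2804688 − (-0.2734375000) = −7.03 mV.

−7.03 mV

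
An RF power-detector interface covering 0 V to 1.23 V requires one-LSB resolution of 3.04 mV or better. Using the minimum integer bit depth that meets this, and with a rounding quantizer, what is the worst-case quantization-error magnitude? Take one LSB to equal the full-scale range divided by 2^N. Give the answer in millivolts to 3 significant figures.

1.20 mV

Full-scale range = 1.23 V.
1.23 V / 3.04 mV = 404.6. Since 2^8 = 256 and 2^9 = 512, N = 9.
LSB = 1.23 V / 2^9 = 2.4023 mV.
|e|_max = LSB/2 = 1.20 mV.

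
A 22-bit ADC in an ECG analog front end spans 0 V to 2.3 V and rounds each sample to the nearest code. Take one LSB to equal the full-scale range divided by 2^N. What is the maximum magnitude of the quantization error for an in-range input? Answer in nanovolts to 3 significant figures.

Full-scale range = 2.3 V.
Step size = 2.3/4194304 V = 0.54836 µV.
A rounding quantizer has |error| ≤ LSB/2 = 274 nV.

274 nV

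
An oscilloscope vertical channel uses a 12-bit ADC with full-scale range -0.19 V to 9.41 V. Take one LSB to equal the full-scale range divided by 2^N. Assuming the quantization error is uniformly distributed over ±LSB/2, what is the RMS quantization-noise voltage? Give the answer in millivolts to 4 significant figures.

0.6766 mV

Range = 9.41 − (-0.19) = 9.6 V.
LSB = 9.6 V ÷ 2^12 = 9.6/4096 V = 2.34375 mV.
For a uniform distribution on [−LSB/2, +LSB/2], V_rms = LSB/√12 = 2.34375 mV/3.4641 = 0.6766 mV.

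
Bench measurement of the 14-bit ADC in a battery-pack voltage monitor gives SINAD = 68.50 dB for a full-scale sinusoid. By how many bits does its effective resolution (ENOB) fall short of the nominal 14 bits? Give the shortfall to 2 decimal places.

ENOB = (SINAD − 1.76)/6.02 = (68.50 − 1.76)/6.02 = 11.0864 bits.
Lost resolution: 14 − 11.0864 = 2.9136 bits.

2.91 bits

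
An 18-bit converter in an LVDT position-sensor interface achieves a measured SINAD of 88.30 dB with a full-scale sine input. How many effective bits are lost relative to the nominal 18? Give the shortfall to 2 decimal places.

Effective bits = (88.30 − 1.76)/6.02 = 14.3754.
18 − 14.3754 = 3.62 bits below nominal.

3.62 bits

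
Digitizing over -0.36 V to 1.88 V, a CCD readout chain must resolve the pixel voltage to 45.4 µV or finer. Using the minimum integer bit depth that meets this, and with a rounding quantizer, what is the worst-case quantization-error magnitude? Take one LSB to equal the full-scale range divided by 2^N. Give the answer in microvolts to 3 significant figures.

17.1 µV

The full-scale span is 1.88 − (-0.36) = 2.24 V.
Levels needed ≥ 2.24/45.4 µV = 49340. 2^16 = 65536 suffices, so N_min = 16.
Step size = 2.24/65536 V = 34.180 µV.
Max error for round-to-nearest is LSB/2 = 17.1 µV.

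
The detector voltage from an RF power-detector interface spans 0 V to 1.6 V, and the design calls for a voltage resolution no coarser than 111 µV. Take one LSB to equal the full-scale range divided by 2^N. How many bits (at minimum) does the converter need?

14 bits

V_FS = 1.6 V.
1.6 V / 111 µV = 14410. Since 2^13 = 8192 and 2^14 = 16384, N = 14.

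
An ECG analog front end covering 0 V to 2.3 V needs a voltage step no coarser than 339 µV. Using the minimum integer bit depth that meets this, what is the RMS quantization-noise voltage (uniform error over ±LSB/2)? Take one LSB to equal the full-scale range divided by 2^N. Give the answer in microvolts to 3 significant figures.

81.0 µV

V_FS = 2.3 V.
Required number of levels: 2.3/339 µV = 6784.7; smallest N with 2^N ≥ that is 13.
LSB = 2.3 V / 2^13 = 280.76 µV.
RMS noise = LSB/√12 = 81.0 µV.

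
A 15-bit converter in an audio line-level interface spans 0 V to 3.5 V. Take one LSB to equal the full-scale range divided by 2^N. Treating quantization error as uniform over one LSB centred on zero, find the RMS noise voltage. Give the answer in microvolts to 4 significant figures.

Span = 3.5 V.
LSB = 3.5 V ÷ 2^15 = 3.5/32768 V = 106.812 µV.
V_rms = LSB/√12 = 106.812 µV / √12 = 30.83 µV.

30.83 µV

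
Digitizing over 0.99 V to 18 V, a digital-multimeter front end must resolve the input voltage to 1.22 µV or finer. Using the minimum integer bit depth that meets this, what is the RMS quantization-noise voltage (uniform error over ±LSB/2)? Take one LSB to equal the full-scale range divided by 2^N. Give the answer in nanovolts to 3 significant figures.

293 nV

Span: 18 V − (0.99 V) = 17.01 V.
Need 2^N ≥ 17.01 V / 1.22 µV = 1.394e7 → N_min = 24.
One LSB is 17.01 V / 16777216 = 1.0139 µV.
RMS noise = LSB/√12 = 293 nV.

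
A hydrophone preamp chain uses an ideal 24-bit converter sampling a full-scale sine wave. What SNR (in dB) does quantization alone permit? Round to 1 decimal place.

Ideal quantization SNR: 6.02 × 24 + 1.76 dB = 146.2 dB.

146.2 dB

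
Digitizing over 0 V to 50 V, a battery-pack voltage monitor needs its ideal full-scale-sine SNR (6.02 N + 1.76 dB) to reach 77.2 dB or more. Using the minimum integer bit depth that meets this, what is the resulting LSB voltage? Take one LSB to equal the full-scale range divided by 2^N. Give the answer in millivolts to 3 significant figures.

Range is 50 V.
N ≥ (77.2 − 1.76)/6.02 = 12.532 → N_min = 13.
LSB = 50 V ÷ 2^13 = 50/8192 V = 6.10 mV.

6.10 mV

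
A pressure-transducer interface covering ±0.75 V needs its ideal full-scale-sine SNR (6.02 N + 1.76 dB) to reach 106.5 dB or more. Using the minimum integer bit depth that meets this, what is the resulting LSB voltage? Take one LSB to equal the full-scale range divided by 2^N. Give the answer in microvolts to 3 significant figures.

Span: 0.75 V − (-0.75 V) = 1.5 V.
Required N = ⌈(106.5 − 1.76)/6.02⌉ = ⌈17.399⌉ = 18.
One LSB is 1.5 V / 262144 = 5.72 µV.

5.72 µV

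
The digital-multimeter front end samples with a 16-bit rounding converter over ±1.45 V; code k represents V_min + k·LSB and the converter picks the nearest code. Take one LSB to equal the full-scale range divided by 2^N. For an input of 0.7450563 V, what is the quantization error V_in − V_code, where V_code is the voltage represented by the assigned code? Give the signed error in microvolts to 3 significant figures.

Range = 1.45 − (-1.45) = 2.9 V. LSB = 2.9 V / 2^16 ≈ 44.25 µV.
Position in LSBs: (0.7450563 − (-1.45)) × 65536/2.9 = 49605.2447; rounding gives k = 49605.
V_code = -1.45 + (49605/65536) × 2.9 = 0.74504547119 V.
e = 0.7450563 − (0.74504547119) = +10.8 µV.

+10.8 µV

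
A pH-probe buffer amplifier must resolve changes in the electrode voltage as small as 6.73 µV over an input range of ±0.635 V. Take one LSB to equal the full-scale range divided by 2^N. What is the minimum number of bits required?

Range = 0.635 − (-0.635) = 1.27 V.
Required number of levels: 1.27/6.73 µV = 188710; smallest N with 2^N ≥ that is 18.

18 bits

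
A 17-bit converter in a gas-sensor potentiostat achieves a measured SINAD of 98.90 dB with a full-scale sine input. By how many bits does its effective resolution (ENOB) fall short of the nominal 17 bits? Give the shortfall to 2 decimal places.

ENOB = (SINAD − 1.76)/6.02 = (98.90 − 1.76)/6.02 = 16.1362 bits.
Lost resolution: 17 − 16.1362 = 0.8638 bits.

0.86 bits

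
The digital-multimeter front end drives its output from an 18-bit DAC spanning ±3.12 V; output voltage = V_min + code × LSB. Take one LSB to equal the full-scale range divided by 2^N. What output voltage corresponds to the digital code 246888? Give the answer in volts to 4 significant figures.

2.757 V

The full-scale span is 3.12 − (-3.12) = 6.24 V. LSB = 6.24 V / 2^18.
Output = V_min + (246888/262144) × range = -3.12 + 0.941803 × 6.24 V
      = -3.12 V + 5.87685 V = 2.75685 V.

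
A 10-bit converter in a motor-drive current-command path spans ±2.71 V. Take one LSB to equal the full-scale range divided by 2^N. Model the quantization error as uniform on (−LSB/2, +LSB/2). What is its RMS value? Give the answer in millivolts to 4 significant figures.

1.528 mV

Span: 2.71 V − (-2.71 V) = 5.42 V.
Step size = 5.42/1024 V = 5.29297 mV.
V_rms = LSB/√12 = 5.29297 mV / √12 = 1.528 mV.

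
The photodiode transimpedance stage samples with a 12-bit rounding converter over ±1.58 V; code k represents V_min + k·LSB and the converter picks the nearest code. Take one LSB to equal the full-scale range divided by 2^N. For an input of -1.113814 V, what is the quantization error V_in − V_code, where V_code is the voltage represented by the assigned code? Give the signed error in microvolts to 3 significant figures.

Full-scale range = 1.58 V − (-1.58 V) = 3.16 V. LSB = 3.16 V / 2^12 ≈ 0.7715 mV.
Position in LSBs: (-1.113814 − (-1.58)) × 4096/3.16 = 604.2715; rounding gives k = 604.
Reconstructed level: -1.58 + 604 × 3.16/4096 V = -1.114023438 V.
e = -1.113814 − (-1.114023438) = +209 µV.

+209 µV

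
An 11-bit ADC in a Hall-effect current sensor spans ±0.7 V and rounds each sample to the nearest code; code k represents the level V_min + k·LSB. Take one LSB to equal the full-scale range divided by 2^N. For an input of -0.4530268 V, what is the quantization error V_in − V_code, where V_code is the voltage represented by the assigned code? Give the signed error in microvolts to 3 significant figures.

Range = 0.7 − (-0.7) = 1.4 V. LSB = 1.4 V / 2^11 ≈ 0.6836 mV.
Position in LSBs: (-0.4530268 − (-0.7)) × 2048/1.4 = 361.2865; rounding gives k = 361.
V_code = V_min + k × range/2^11 = -0.7 + 361 × 1.4/2048 = -0.4532226563 V.
e = -0.4530268 − (-0.4532226563) = +196 µV.

+196 µV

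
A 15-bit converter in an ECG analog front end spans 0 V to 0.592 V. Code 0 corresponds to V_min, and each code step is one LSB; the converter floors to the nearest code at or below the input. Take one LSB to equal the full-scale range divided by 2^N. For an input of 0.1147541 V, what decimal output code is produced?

Range is 0.592 V. LSB = 0.592 V / 2^15 ≈ 18.07 µV.
code = ⌊(V_in − V_min)/LSB⌋ = ⌊(V_in − V_min) × 2^15 / range⌋
     = ⌊(0.1147541 − (0)) × 32768 / 0.592⌋ = ⌊0.1147541 × 32768/0.592⌋
     = ⌊6351.795⌋ = 6351.

6351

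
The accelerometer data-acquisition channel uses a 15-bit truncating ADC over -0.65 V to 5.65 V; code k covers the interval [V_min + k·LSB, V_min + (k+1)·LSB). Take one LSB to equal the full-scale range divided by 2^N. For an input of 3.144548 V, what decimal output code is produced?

The full-scale span is 5.65 − (-0.65) = 6.3 V. LSB = 6.3 V / 2^15 ≈ 192.3 µV.
(V_in − V_min) × 2^15/range = (3.144548 − (-0.65)) × 32768/6.3 = 19736.468.
Floor → code = 19736.

19736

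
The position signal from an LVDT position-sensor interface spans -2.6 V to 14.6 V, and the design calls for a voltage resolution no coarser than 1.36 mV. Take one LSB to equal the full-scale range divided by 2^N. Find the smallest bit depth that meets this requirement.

Range = 14.6 − (-2.6) = 17.2 V.
Levels needed ≥ 17.2/1.36 mV = 12650. 2^14 = 16384 suffices, so N_min = 14.

14 bits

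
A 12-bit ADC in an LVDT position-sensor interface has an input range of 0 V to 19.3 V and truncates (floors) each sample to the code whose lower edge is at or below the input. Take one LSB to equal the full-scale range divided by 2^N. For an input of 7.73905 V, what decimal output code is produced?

1642

Span = 19.3 V. LSB = 19.3 V / 2^12 ≈ 4.712 mV.
code = ⌊(V_in − V_min)/LSB⌋ = ⌊(V_in − V_min) × 2^12 / range⌋
     = ⌊(7.73905 − (0)) × 4096 / 19.3⌋ = ⌊7.73905 × 4096/19.3⌋
     = ⌊1642.443⌋ = 1642.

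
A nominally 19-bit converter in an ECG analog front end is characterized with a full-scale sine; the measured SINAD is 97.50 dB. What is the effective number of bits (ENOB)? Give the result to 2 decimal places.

ENOB = (SINAD − 1.76) / 6.02 = (97.50 − 1.76) / 6.02 = 95.74 / 6.02 = 15.9037.

15.90 bits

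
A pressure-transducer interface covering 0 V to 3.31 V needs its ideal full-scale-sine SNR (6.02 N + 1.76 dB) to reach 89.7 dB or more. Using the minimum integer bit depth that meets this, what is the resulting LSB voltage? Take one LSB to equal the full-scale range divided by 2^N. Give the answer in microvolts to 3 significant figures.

101 µV

Full-scale range = 3.31 V.
Required N = ⌈(89.7 − 1.76)/6.02⌉ = ⌈14.608⌉ = 15.
One LSB is 3.31 V / 32768 = 101 µV.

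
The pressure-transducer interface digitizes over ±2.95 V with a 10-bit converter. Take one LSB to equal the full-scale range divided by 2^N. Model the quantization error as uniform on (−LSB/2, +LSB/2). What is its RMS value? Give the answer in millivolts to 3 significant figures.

1.66 mV

Range = 2.95 − (-2.95) = 5.9 V.
LSB = 5.9 V / 2^10 = 5.7617 mV.
RMS of a uniform error over width LSB is LSB/√12 = 1.66 mV.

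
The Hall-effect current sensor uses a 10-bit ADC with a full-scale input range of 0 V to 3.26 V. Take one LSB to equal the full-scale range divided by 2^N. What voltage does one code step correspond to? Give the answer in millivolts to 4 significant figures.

Range is 3.26 V.
2^10 = 1024 levels.
One LSB is 3.26 V / 1024 = 3.184 mV.

3.184 mV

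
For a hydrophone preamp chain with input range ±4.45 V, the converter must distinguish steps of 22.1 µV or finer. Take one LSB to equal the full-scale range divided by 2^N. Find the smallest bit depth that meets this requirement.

Full-scale range = 4.45 V − (-4.45 V) = 8.9 V.
Levels needed ≥ 8.9/22.1 µV = 402700. 2^19 = 524288 suffices, so N_min = 19.

19 bits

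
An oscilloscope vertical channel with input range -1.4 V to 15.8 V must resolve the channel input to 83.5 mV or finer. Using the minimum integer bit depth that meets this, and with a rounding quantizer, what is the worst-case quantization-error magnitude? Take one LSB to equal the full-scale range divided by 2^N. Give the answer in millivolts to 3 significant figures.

Span: 15.8 V − (-1.4 V) = 17.2 V.
Need 2^N ≥ 17.2 V / 83.5 mV = 206.0 → N_min = 8.
One LSB is 17.2 V / 256 = 67.188 mV.
Max error for round-to-nearest is LSB/2 = 33.6 mV.

33.6 mV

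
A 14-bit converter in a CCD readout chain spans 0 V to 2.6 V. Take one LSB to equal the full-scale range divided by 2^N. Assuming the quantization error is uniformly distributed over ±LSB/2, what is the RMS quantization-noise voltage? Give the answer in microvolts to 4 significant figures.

V_FS = 2.6 V.
LSB = 2.6 V / 2^14 = 158.691 µV.
RMS of a uniform error over width LSB is LSB/√12 = 45.81 µV.

45.81 µV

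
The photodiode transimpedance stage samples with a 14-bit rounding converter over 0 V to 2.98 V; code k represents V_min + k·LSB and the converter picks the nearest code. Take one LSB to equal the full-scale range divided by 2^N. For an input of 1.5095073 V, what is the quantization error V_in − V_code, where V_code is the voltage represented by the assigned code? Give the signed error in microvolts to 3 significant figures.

+45.6 µV

Span = 2.98 V. LSB = 2.98 V / 2^14 ≈ 181.9 µV.
(1.5095073 − (0)) / LSB = 1.5095073 × 16384/2.98 = 8299.2509. Nearest integer: k = 8299.
V_code = V_min + k × range/2^14 = 0 + 8299 × 2.98/16384 = 1.5094616699 V.
V_in − V_code = 1.5095073 − (1.5094616699) = +45.6 µV.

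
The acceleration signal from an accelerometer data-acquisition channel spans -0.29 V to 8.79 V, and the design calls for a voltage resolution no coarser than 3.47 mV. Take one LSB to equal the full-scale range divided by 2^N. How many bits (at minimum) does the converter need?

12 bits

Span: 8.79 V − (-0.29 V) = 9.08 V.
9.08 V / 3.47 mV = 2617. Since 2^11 = 2048 and 2^12 = 4096, N = 12.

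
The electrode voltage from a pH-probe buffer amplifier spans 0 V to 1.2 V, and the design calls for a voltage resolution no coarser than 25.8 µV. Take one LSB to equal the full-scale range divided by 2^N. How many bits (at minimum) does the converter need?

16 bits

Range is 1.2 V.
Required number of levels: 1.2/25.8 µV = 46512; smallest N with 2^N ≥ that is 16.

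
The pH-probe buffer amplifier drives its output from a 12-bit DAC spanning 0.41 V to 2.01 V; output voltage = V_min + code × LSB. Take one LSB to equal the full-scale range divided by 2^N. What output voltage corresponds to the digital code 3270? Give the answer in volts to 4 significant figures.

1.687 V

The full-scale span is 2.01 − (0.41) = 1.6 V. LSB = 1.6 V / 2^12.
Output = V_min + (3270/4096) × range = 0.41 + 0.798340 × 1.6 V
      = 0.41 + 1.27734 = 1.68734 V.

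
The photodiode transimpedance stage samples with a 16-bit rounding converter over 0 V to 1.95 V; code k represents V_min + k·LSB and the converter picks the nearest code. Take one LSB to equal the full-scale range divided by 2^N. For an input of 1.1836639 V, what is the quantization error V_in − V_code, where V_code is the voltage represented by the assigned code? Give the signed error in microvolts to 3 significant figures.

Full-scale range = 1.95 V. LSB = 1.95 V / 2^16 ≈ 29.75 µV.
Position in LSBs: (1.1836639 − (0)) × 65536/1.95 = 39780.8192; rounding gives k = 39781.
Reconstructed level: 0 + 39781 × 1.95/65536 V = 1.1836692810 V.
V_in − V_code = 1.1836639 − (1.1836692810) = −5.38 µV.

−5.38 µV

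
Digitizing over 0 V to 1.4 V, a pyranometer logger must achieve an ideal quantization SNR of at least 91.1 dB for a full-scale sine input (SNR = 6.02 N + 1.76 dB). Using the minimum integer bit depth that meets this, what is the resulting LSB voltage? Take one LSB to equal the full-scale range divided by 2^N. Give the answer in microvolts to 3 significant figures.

42.7 µV

V_FS = 1.4 V.
N ≥ (91.1 − 1.76)/6.02 = 14.841 → N_min = 15.
Step size = 1.4/32768 V = 42.7 µV.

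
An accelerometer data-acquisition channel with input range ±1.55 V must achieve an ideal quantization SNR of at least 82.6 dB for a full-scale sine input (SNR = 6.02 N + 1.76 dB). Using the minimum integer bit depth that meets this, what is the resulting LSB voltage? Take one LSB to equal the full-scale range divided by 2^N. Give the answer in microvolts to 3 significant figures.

189 µV

Range = 1.55 − (-1.55) = 3.1 V.
Solving 6.02 N ≥ 82.6 − 1.76: N ≥ 13.429. Round up → N = 14.
LSB = 3.1 V ÷ 2^14 = 3.1/16384 V = 189 µV.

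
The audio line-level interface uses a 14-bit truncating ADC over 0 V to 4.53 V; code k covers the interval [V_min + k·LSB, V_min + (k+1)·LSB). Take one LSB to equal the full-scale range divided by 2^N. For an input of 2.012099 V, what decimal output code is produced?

7277

V_FS = 4.53 V. LSB = 4.53 V / 2^14 ≈ 276.5 µV.
code = ⌊(V_in − V_min)/LSB⌋ = ⌊(V_in − V_min) × 2^14 / range⌋
     = ⌊(2.012099 − (0)) × 16384 / 4.53⌋ = ⌊2.012099 × 16384/4.53⌋
     = ⌊7277.313⌋ = 7277.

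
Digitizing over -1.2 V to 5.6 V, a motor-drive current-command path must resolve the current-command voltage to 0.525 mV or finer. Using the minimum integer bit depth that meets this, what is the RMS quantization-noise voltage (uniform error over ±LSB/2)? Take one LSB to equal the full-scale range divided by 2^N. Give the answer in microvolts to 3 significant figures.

Range = 5.6 − (-1.2) = 6.8 V.
Required number of levels: 6.8/0.525 mV = 12952; smallest N with 2^N ≥ that is 14.
Step size = 6.8/16384 V = 415.04 µV.
V_rms = LSB/√12 = 120 µV.

120 µV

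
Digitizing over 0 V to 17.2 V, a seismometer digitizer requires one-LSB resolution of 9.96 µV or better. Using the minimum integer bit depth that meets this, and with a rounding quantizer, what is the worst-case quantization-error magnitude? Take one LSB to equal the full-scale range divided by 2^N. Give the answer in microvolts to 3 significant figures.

Span = 17.2 V.
Levels needed ≥ 17.2/9.96 µV = 1.727e6. 2^21 = 2097152 suffices, so N_min = 21.
LSB = 17.2 V ÷ 2^21 = 17.2/2097152 V = 8.2016 µV.
Half an LSB is 4.10 µV.

4.10 µV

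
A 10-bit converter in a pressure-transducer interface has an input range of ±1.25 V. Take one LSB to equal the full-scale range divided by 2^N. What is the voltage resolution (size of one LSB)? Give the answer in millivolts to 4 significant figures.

2.441 mV

Range = 1.25 − (-1.25) = 2.5 V.
There are 2^10 = 1024 steps.
Step size = 2.5/1024 V = 2.441 mV.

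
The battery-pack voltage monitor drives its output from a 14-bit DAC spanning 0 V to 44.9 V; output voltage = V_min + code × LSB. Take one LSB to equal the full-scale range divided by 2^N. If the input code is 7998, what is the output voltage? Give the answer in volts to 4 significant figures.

Range is 44.9 V. LSB = 44.9 V / 2^14.
V_out = V_min + code × LSB = 0 V + 7998 × 44.9 V / 16384
      = 0 V + 21.9183 V = 21.9183 V.

21.92 V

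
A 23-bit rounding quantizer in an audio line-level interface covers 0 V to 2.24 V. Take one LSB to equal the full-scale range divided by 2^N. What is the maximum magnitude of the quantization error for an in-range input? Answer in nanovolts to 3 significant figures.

134 nV

Full-scale range = 2.24 V.
One LSB is 2.24 V / 8388608 = 267.03 nV.
Worst-case error for round-to-nearest is half an LSB: 134 nV.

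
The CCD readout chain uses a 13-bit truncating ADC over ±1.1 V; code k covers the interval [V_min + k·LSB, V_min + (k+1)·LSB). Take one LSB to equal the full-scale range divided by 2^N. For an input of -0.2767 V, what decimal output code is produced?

Full-scale range = 1.1 V − (-1.1 V) = 2.2 V. LSB = 2.2 V / 2^13 ≈ 268.6 µV.
code = ⌊(V_in − V_min)/LSB⌋ = ⌊(V_in − V_min) × 2^13 / range⌋
     = ⌊(-0.2767 − (-1.1)) × 8192 / 2.2⌋ = ⌊0.8233 × 8192/2.2⌋
     = ⌊3065.670⌋ = 3065.

3065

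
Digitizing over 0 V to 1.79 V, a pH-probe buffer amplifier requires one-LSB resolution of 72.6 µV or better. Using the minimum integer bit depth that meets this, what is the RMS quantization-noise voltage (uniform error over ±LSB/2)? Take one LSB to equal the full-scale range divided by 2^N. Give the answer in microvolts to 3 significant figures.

Range is 1.79 V.
Levels needed ≥ 1.79/72.6 µV = 24660. 2^15 = 32768 suffices, so N_min = 15.
One LSB is 1.79 V / 32768 = 54.626 µV.
σ_q = LSB/√12 = 54.626 µV/3.4641 = 15.8 µV.

15.8 µV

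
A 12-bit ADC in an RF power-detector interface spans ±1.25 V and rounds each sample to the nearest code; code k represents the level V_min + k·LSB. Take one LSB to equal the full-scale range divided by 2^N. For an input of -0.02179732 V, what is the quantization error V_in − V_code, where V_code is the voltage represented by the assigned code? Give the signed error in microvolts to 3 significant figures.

Range = 1.25 − (-1.25) = 2.5 V. LSB = 2.5 V / 2^12 ≈ 0.6104 mV.
(V_in − V_min)/LSB = (-0.02179732 − (-1.25)) × 4096/2.5 = 2012.2873 → nearest code k = 2012.
V_code = -1.25 + (2012/4096) × 2.5 = -0.02197265625 V.
e = -0.02179732 − (-0.02197265625) = +175 µV.

+175 µV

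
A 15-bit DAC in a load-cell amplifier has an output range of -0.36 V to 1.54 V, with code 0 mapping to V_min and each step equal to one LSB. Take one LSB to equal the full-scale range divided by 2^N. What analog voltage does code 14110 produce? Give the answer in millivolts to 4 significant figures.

458.1 mV

Range = 1.54 − (-0.36) = 1.9 V. LSB = 1.9 V / 2^15.
Output = V_min + (14110/32768) × range = -0.36 + 0.430603 × 1.9 V
      = -0.36 V + 0.818146 V = 0.458146 V.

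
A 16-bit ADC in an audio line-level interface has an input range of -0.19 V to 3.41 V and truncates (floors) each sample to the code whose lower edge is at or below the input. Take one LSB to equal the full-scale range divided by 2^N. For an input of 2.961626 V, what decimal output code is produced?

57373

The full-scale span is 3.41 − (-0.19) = 3.6 V. LSB = 3.6 V / 2^16 ≈ 54.93 µV.
(V_in − V_min) × 2^16/range = (2.961626 − (-0.19)) × 65536/3.6 = 57373.600.
Floor → code = 57373.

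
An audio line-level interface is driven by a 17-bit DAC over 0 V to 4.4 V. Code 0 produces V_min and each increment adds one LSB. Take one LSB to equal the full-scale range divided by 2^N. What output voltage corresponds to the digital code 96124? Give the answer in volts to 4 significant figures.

3.227 V

Range is 4.4 V. LSB = 4.4 V / 2^17.
V_out = 0 + 96124 × (4.4/131072) V
      = 0 + 3.22682 = 3.22682 V.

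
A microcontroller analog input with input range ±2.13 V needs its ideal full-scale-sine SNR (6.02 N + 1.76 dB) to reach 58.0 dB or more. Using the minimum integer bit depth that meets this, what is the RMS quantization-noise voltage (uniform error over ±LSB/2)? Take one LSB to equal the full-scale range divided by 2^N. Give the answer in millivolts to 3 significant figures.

Range = 2.13 − (-2.13) = 4.26 V.
6.02 N + 1.76 ≥ 58.0 gives N ≥ 9.342, so the minimum integer is 10.
One LSB is 4.26 V / 1024 = 4.1602 mV.
σ_q = LSB/√12 = 4.1602 mV/3.4641 = 1.20 mV.

1.20 mV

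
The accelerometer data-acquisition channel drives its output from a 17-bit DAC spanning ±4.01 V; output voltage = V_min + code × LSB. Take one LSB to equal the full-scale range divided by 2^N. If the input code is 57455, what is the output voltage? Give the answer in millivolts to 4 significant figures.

-494.5 mV

Span: 4.01 V − (-4.01 V) = 8.02 V. LSB = 8.02 V / 2^17.
V_out = -4.01 + 57455 × (8.02/131072) V
      = -4.01 V + 3.51554 V = -0.494458 V.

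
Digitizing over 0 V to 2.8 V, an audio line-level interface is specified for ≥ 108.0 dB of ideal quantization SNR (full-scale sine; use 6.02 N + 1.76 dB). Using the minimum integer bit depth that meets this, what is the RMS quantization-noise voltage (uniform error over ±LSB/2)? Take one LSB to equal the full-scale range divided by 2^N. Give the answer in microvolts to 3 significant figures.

Span = 2.8 V.
Solving 6.02 N ≥ 108.0 − 1.76: N ≥ 17.648. Round up → N = 18.
Step size = 2.8/262144 V = 10.681 µV.
RMS noise = LSB/√12 = 3.08 µV.

3.08 µV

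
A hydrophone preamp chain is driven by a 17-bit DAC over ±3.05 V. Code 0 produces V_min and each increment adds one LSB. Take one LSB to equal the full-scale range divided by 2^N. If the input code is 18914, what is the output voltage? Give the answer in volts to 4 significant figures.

-2.170 V

Range = 3.05 − (-3.05) = 6.1 V. LSB = 6.1 V / 2^17.
Output = V_min + (18914/131072) × range = -3.05 + 0.144302 × 6.1 V
      = -3.05 + 0.880244 = -2.16976 V.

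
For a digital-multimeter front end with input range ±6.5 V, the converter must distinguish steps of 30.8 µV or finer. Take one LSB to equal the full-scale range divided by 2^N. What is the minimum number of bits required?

The full-scale span is 6.5 − (-6.5) = 13 V.
Required number of levels: 13/30.8 µV = 422080; smallest N with 2^N ≥ that is 19.

19 bits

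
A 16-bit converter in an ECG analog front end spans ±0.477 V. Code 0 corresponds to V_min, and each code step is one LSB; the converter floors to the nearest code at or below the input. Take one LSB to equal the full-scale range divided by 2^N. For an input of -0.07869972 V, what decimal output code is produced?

The full-scale span is 0.477 − (-0.477) = 0.954 V. LSB = 0.954 V / 2^16 ≈ 14.56 µV.
V_in − V_min = -0.07869972 − (-0.477) = 0.39830028 V.
Divide by LSB: 0.39830028 × 65536/0.954 = 27361.6427.
Truncating gives code 27361.

27361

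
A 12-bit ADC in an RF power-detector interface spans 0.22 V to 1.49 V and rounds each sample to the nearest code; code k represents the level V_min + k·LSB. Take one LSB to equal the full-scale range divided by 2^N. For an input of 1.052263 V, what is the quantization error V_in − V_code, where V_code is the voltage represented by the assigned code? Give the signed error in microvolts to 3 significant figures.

Range = 1.49 − (0.22) = 1.27 V. LSB = 1.27 V / 2^12 ≈ 310.1 µV.
Position in LSBs: (1.052263 − (0.22)) × 4096/1.27 = 2684.2120; rounding gives k = 2684.
V_code = 0.22 + (2684/4096) × 1.27 = 1.052197266 V.
Error = V_in − V_code = 1.052263 − (1.052197266) = +65.7 µV.

+65.7 µV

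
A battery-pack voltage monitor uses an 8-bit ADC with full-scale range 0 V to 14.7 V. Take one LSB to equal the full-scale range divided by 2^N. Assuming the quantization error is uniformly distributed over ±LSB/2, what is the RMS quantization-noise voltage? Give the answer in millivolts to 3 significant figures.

16.6 mV

Span = 14.7 V.
LSB = 14.7 V / 2^8 = 57.422 mV.
σ_q = LSB/√12 = 57.422 mV/3.4641 = 16.6 mV.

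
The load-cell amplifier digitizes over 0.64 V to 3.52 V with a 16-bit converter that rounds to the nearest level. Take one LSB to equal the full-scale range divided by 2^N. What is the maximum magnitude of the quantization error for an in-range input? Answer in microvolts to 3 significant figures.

22.0 µV

The full-scale span is 3.52 − (0.64) = 2.88 V.
One LSB is 2.88 V / 65536 = 43.945 µV.
|e|_max = LSB/2 = 22.0 µV.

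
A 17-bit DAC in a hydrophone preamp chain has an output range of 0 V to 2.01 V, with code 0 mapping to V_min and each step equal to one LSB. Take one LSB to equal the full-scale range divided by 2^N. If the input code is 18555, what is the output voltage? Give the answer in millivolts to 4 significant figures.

284.5 mV

Range is 2.01 V. LSB = 2.01 V / 2^17.
V_out = V_min + code × LSB = 0 V + 18555 × 2.01 V / 131072
      = 0 + 0.284542 = 0.284542 V.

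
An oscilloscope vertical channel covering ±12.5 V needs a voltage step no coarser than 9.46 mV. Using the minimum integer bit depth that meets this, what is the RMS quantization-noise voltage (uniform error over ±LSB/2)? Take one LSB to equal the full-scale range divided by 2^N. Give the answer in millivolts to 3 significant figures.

Span: 12.5 V − (-12.5 V) = 25 V.
Need 2^N ≥ 25 V / 9.46 mV = 2643 → N_min = 12.
Step size = 25/4096 V = 6.1035 mV.
V_rms = LSB/√12 = 1.76 mV.

1.76 mV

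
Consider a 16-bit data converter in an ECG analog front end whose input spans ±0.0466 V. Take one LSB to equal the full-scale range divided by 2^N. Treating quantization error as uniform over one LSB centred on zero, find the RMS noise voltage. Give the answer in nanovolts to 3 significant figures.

411 nV

Range = 0.0466 − (-0.0466) = 0.0932 V.
LSB = 0.0932 V ÷ 2^16 = 0.0932/65536 V = 1.4221 µV.
RMS of a uniform error over width LSB is LSB/√12 = 411 nV.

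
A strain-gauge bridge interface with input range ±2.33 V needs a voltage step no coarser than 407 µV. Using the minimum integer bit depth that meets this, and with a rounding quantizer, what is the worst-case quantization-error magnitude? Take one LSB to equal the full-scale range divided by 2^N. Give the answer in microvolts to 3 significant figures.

142 µV

Full-scale range = 2.33 V − (-2.33 V) = 4.66 V.
Required number of levels: 4.66/407 µV = 11450; smallest N with 2^N ≥ that is 14.
LSB = 4.66 V ÷ 2^14 = 4.66/16384 V = 284.42 µV.
Max error for round-to-nearest is LSB/2 = 142 µV.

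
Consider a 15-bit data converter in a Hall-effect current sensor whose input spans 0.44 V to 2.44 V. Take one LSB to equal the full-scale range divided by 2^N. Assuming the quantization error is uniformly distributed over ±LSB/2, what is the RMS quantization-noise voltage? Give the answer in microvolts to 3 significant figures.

The full-scale span is 2.44 − (0.44) = 2 V.
One LSB is 2 V / 32768 = 61.035 µV.
σ_q = LSB/√12 = 61.035 µV/3.4641 = 17.6 µV.

17.6 µV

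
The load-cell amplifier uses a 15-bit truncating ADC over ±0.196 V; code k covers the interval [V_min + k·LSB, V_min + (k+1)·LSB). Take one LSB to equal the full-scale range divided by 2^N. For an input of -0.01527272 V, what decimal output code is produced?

15107

Range = 0.196 − (-0.196) = 0.392 V. LSB = 0.392 V / 2^15 ≈ 11.96 µV.
V_in − V_min = -0.01527272 − (-0.196) = 0.18072728 V.
Divide by LSB: 0.18072728 × 32768/0.392 = 15107.3253.
Truncating gives code 15107.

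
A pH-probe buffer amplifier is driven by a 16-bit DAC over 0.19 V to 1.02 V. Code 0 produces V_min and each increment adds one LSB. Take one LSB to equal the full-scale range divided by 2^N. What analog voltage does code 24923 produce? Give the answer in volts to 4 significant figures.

0.5056 V

The full-scale span is 1.02 − (0.19) = 0.83 V. LSB = 0.83 V / 2^16.
V_out = 0.19 + 24923 × (0.83/65536) V
      = 0.19 V + 0.315645 V = 0.505645 V.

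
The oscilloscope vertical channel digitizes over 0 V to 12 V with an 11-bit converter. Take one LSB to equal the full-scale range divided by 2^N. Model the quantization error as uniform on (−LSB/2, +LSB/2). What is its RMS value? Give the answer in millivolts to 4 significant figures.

Range is 12 V.
LSB = 12 V / 2^11 = 5.85938 mV.
RMS of a uniform error over width LSB is LSB/√12 = 1.691 mV.

1.691 mV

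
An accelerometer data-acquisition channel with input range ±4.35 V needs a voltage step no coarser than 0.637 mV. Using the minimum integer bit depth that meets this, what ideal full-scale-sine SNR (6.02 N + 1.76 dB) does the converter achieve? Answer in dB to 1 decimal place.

86.0 dB

The full-scale span is 4.35 − (-4.35) = 8.7 V.
Need 2^N ≥ 8.7 V / 0.637 mV = 13660 → N_min = 14.
6.02(14) + 1.76 = 86.04 dB.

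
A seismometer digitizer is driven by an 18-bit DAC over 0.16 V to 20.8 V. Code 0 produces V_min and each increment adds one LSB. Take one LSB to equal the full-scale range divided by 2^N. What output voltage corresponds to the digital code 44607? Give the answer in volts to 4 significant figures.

Span: 20.8 V − (0.16 V) = 20.64 V. LSB = 20.64 V / 2^18.
V_out = 0.16 + 44607 × (20.64/262144) V
      = 0.16 V + 3.51215 V = 3.67215 V.

3.672 V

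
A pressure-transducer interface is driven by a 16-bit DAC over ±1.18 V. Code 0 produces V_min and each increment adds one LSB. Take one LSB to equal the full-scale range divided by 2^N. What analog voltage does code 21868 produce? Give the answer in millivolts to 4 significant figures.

Span: 1.18 V − (-1.18 V) = 2.36 V. LSB = 2.36 V / 2^16.
V_out = -1.18 + 21868 × (2.36/65536) V
      = -1.18 V + 0.787483 V = -0.392517 V.

-392.5 mV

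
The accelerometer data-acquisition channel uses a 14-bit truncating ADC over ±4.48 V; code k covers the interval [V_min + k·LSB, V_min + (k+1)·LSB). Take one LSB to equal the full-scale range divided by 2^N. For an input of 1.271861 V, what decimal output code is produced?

The full-scale span is 4.48 − (-4.48) = 8.96 V. LSB = 8.96 V / 2^14 ≈ 0.5469 mV.
code = ⌊(V_in − V_min)/LSB⌋ = ⌊(V_in − V_min) × 2^14 / range⌋
     = ⌊(1.271861 − (-4.48)) × 16384 / 8.96⌋ = ⌊5.751861 × 16384/8.96⌋
     = ⌊10517.689⌋ = 10517.

10517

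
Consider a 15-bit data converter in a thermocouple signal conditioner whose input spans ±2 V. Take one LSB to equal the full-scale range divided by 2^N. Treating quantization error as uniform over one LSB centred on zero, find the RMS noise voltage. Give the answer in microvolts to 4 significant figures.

35.24 µV

Span: 2 V − (-2 V) = 4 V.
LSB = 4 V / 2^15 = 122.070 µV.
For a uniform distribution on [−LSB/2, +LSB/2], V_rms = LSB/√12 = 122.070 µV/3.4641 = 35.24 µV.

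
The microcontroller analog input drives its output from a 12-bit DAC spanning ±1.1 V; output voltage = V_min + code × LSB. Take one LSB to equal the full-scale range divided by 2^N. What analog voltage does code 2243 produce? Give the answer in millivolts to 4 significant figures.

Full-scale range = 1.1 V − (-1.1 V) = 2.2 V. LSB = 2.2 V / 2^12.
V_out = V_min + code × LSB = -1.1 V + 2243 × 2.2 V / 4096
      = -1.1 V + 1.20474 V = 0.104736 V.

104.7 mV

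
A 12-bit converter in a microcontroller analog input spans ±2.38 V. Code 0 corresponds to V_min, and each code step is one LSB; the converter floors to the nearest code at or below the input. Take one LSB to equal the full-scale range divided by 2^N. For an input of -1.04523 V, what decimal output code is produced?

1148

The full-scale span is 2.38 − (-2.38) = 4.76 V. LSB = 4.76 V / 2^12 ≈ 1.162 mV.
(V_in − V_min) × 2^12/range = (-1.04523 − (-2.38)) × 4096/4.76 = 1148.575.
Floor → code = 1148.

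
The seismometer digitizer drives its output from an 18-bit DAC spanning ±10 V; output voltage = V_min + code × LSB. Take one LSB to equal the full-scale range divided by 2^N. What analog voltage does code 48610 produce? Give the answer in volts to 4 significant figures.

-6.291 V

The full-scale span is 10 − (-10) = 20 V. LSB = 20 V / 2^18.
Output = V_min + (48610/262144) × range = -10 + 0.185432 × 20 V
      = -10 V + 3.70865 V = -6.29135 V.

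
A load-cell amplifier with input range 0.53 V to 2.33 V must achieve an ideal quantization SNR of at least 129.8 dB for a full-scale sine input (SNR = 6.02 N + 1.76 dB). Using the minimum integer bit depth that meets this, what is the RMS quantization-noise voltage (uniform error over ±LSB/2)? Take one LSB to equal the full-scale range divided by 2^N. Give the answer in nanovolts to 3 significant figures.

Range = 2.33 − (0.53) = 1.8 V.
Required N = ⌈(129.8 − 1.76)/6.02⌉ = ⌈21.269⌉ = 22.
One LSB is 1.8 V / 4194304 = 429.15 nV.
V_rms = LSB/√12 = 124 nV.

124 nV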